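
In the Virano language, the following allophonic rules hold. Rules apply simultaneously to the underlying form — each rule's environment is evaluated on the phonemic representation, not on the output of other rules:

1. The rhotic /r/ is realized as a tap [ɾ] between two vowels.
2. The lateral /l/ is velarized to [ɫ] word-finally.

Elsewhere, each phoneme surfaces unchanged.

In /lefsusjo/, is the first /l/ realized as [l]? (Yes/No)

/l/ — word-initial; rule 2 does not apply here → [l].
The actual realization is [l], which matches [l].

Yes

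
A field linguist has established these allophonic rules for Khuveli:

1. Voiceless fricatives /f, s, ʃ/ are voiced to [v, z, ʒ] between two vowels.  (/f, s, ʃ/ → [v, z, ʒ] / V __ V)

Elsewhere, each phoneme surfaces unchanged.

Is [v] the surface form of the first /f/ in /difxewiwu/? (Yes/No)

/f/ (between /i/ and /x/) is in the target of rule 1 but the environment (between two vowels) is not met → [f].
The actual realization is [f], not [v].

No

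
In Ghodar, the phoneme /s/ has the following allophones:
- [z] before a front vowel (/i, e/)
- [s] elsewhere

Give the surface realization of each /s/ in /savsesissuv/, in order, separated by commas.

Occurrence 1 (position 1): no conditioning environment matches → elsewhere allophone [s].
Occurrence 2 (position 4): before a front vowel (/i, e/) → [z].
Occurrence 3 (position 6): before a front vowel (/i, e/) → [z].
Occurrence 4 (position 8): no conditioning environment matches → elsewhere allophone [s].
Occurrence 5 (position 9): no conditioning environment matches → elsewhere allophone [s].

[s], [z], [z], [s], [s]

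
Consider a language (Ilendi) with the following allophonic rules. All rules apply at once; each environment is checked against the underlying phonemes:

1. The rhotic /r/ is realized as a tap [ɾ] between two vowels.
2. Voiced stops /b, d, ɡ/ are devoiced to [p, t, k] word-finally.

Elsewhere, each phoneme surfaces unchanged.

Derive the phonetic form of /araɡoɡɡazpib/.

[aɾaɡoɡɡazpip]

/a/ (word-initial) is unaffected → [a].
/r/ meets the environment for rule 1 (between two vowels) → [ɾ].
/a/ (between /r/ and /ɡ/) is unaffected → [a].
/ɡ/ (between /a/ and /o/): rule 2 targets it, but not word-finally → unchanged [ɡ].
/o/ (between /ɡ/ and /ɡ/): no rule targets it → [o].
/ɡ/ (between /o/ and /ɡ/) is in the target of rule 2 but the environment (word-finally) is not met → [ɡ].
/ɡ/ (between /ɡ/ and /a/) is in the target of rule 2 but the environment (word-finally) is not met → [ɡ].
/a/ (between /ɡ/ and /z/) is unaffected → [a].
/z/ stays [z].
/p/ — not in any rule's target class → [p].
/i/ stays [i].
/b/ (word-final): word-finally, so rule 2 applies → [p].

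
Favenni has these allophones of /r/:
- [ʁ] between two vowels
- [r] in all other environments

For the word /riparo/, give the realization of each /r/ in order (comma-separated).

Occurrence 1 (position 1): no conditioning environment matches → elsewhere allophone [r].
Occurrence 2 (position 5): between two vowels → [ʁ].

[r], [ʁ]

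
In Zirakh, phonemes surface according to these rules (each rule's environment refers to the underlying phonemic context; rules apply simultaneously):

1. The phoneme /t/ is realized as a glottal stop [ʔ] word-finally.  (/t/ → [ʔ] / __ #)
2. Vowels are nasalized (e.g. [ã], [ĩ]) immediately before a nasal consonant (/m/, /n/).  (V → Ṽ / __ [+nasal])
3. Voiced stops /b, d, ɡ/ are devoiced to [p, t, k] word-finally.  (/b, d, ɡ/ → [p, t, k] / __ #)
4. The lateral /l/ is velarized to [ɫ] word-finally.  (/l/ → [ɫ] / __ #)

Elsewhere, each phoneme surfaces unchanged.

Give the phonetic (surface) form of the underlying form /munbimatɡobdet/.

[mũnbĩmatɡobdeʔ]

/m/ (word-initial) is unaffected → [m].
/u/ meets the environment for rule 2 (before a nasal consonant) → [ũ].
/n/ stays [n].
/b/ — between /n/ and /i/; rule 3 does not apply here → [b].
/i/ meets the environment for rule 2 (before a nasal consonant) → [ĩ].
/m/ stays [m].
/a/ (between /m/ and /t/): rule 2 targets it, but not before a nasal consonant → unchanged [a].
/t/ (between /a/ and /ɡ/): rule 1 targets it, but not word-finally → unchanged [t].
/ɡ/ (between /t/ and /o/): rule 3 targets it, but not word-finally → unchanged [ɡ].
/o/ (between /ɡ/ and /b/) is in the target of rule 2 but the environment (before a nasal consonant) is not met → [o].
/b/ — between /o/ and /d/; rule 3 does not apply here → [b].
/d/ — between /b/ and /e/; rule 3 does not apply here → [d].
/e/ (between /d/ and /t/) is in the target of rule 2 but the environment (before a nasal consonant) is not met → [e].
/t/ (word-final) occurs word-finally → [ʔ] by rule 1.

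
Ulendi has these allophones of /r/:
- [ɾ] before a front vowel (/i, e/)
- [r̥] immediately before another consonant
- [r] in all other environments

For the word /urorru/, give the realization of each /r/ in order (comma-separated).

Occurrence 1 (position 2): no conditioning environment matches → elsewhere allophone [r].
Occurrence 2 (position 4): immediately before another consonant → [r̥].
Occurrence 3 (position 5): no conditioning environment matches → elsewhere allophone [r].

[r], [r̥], [r]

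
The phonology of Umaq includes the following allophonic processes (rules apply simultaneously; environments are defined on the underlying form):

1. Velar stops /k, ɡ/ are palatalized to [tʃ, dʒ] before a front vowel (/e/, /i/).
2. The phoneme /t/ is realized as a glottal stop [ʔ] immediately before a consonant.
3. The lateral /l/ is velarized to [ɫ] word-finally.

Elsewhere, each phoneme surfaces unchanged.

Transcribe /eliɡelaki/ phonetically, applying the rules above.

[elidʒelatʃi]

/e/ — not in any rule's target class → [e].
/l/ (between /e/ and /i/) is in the target of rule 3 but the environment (word-finally) is not met → [l].
/i/ stays [i].
/ɡ/ (between /i/ and /e/): before a front vowel, so rule 1 applies → [dʒ].
/e/ (between /ɡ/ and /l/): no rule targets it → [e].
/l/ (between /e/ and /a/): rule 3 targets it, but not word-finally → unchanged [l].
/a/ (between /l/ and /k/): no rule targets it → [a].
/k/ — between /a/ and /i/, before a front vowel — surfaces as [tʃ] (rule 1).
/i/ stays [i].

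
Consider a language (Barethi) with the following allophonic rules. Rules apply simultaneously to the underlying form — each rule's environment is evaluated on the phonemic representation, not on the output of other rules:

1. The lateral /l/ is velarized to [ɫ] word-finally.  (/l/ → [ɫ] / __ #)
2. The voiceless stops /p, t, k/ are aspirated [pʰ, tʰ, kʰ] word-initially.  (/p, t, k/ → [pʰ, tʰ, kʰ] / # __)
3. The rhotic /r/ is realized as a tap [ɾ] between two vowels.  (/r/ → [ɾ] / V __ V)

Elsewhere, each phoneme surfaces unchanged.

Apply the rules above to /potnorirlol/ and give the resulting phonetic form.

[pʰotnoɾirloɫ]

/p/ meets the environment for rule 2 (word-initially) → [pʰ].
/t/ (between /o/ and /n/) fails the environment for rule 2, so it stays [t].
/r/ (between /o/ and /i/): between two vowels, so rule 3 applies → [ɾ].
/r/ — between /i/ and /l/; rule 3 does not apply here → [r].
/l/ (between /r/ and /o/) is in the target of rule 1 but the environment (word-finally) is not met → [l].
/l/ meets the environment for rule 1 (word-finally) → [ɫ].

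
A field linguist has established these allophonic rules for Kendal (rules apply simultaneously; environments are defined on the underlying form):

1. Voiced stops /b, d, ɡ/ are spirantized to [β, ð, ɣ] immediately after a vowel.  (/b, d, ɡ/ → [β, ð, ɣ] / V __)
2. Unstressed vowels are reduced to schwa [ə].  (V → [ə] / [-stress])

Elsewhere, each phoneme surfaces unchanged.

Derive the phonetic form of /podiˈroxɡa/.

/p/ — not in any rule's target class → [p].
/o/ (between /p/ and /d/): in an unstressed syllable, so rule 2 applies → [ə].
/d/ — between /o/ and /i/, immediately after a vowel — surfaces as [ð] (rule 1).
/i/ — between /d/ and /r/, in an unstressed syllable — surfaces as [ə] (rule 2).
/r/ stays [r].
/o/ — between /r/ and /x/; rule 2 does not apply here → [o].
/x/ (between /o/ and /ɡ/) is unaffected → [x].
/ɡ/ — between /x/ and /a/; rule 1 does not apply here → [ɡ].
/a/ meets the environment for rule 2 (in an unstressed syllable) → [ə].

[pəðəˈroxɡə]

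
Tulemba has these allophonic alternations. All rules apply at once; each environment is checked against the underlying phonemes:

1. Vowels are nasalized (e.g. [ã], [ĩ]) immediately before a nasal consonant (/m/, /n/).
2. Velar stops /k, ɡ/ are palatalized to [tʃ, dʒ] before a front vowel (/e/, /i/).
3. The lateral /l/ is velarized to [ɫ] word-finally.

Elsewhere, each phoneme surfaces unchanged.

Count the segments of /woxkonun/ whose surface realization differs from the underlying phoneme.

Segments that undergo a rule: /o/ → [õ] (rule 1); /u/ → [ũ] (rule 1).
All other segments surface unchanged.

2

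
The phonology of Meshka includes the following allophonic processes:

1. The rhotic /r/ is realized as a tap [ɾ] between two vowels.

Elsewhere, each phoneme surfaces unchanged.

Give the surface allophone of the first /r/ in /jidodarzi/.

[r]

/r/ — between /a/ and /z/; rule 1 does not apply here → [r].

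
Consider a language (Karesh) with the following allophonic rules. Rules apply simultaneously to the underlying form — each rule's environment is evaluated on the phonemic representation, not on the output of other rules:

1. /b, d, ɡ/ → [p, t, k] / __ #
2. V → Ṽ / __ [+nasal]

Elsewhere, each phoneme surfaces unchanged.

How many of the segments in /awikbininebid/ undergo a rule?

3

Segments that undergo a rule: /i/ → [ĩ] (rule 2); /i/ → [ĩ] (rule 2); /d/ → [t] (rule 1).
All other segments surface unchanged.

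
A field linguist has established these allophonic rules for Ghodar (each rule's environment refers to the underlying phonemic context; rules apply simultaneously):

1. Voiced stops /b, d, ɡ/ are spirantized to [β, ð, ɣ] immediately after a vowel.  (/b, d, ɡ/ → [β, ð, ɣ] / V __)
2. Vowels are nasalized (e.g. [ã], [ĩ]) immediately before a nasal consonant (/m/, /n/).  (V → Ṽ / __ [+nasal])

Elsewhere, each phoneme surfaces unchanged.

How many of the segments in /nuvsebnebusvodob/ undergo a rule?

4

Segments that undergo a rule: /b/ → [β] (rule 1); /b/ → [β] (rule 1); /d/ → [ð] (rule 1); /b/ → [β] (rule 1).
All other segments surface unchanged.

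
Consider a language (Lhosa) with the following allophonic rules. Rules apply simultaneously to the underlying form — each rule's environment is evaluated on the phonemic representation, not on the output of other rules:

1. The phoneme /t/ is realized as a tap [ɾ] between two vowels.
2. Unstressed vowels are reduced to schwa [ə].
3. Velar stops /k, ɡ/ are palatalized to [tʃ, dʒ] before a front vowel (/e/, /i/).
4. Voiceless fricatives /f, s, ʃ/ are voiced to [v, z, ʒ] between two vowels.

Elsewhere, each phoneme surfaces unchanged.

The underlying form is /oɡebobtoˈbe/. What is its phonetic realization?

[ədʒəbəbtəˈbe]

/o/ (word-initial) occurs in an unstressed syllable → [ə] by rule 2.
/ɡ/ meets the environment for rule 3 (before a front vowel) → [dʒ].
Rule 2 applies to /e/ (between /ɡ/ and /b/: in an unstressed syllable) → [ə].
/b/ (between /e/ and /o/) is unaffected → [b].
/o/ (between /b/ and /b/): in an unstressed syllable, so rule 2 applies → [ə].
/b/ (between /o/ and /t/) is unaffected → [b].
/t/ (between /b/ and /o/) is in the target of rule 1 but the environment (between two vowels) is not met → [t].
/o/ (between /t/ and /b/): in an unstressed syllable, so rule 2 applies → [ə].
/b/ stays [b].
/e/ (word-final) fails the environment for rule 2, so it stays [e].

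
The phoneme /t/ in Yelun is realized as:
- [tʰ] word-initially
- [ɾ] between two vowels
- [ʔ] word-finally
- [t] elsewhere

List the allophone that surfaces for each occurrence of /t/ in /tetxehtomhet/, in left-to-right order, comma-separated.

Occurrence 1 (position 1): word-initially → [tʰ].
Occurrence 2 (position 3): no conditioning environment matches → elsewhere allophone [t].
Occurrence 3 (position 7): no conditioning environment matches → elsewhere allophone [t].
Occurrence 4 (position 12): word-finally → [ʔ].

[tʰ], [t], [t], [ʔ]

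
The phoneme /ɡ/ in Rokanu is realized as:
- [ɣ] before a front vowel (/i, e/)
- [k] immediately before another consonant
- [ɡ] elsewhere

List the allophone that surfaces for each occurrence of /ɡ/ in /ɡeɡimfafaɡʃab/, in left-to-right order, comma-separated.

[ɣ], [ɣ], [k]

Occurrence 1 (position 1): before a front vowel (/i, e/) → [ɣ].
Occurrence 2 (position 3): before a front vowel (/i, e/) → [ɣ].
Occurrence 3 (position 10): immediately before another consonant → [k].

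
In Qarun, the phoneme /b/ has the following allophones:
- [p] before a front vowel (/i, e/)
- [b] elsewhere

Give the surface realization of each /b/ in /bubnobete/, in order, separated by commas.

[b], [b], [p]

Occurrence 1 (position 1): no conditioning environment matches → elsewhere allophone [b].
Occurrence 2 (position 3): no conditioning environment matches → elsewhere allophone [b].
Occurrence 3 (position 6): before a front vowel (/i, e/) → [p].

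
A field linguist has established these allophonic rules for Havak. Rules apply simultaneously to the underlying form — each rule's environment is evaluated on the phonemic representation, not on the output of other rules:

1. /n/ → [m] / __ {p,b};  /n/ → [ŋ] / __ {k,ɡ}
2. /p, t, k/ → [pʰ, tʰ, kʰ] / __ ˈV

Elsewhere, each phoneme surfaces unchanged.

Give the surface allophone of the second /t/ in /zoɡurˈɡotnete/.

[t]

/t/ (between /e/ and /e/) fails the environment for rule 2, so it stays [t].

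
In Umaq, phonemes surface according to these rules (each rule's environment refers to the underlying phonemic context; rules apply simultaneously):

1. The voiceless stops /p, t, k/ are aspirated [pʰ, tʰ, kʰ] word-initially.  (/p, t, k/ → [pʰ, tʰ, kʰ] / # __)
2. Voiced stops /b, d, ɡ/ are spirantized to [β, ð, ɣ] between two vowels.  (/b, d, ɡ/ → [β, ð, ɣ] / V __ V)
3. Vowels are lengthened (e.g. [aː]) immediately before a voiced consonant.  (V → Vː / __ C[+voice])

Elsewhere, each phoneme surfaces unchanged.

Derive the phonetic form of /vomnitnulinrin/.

[voːmnitnuːliːnriːn]

/v/ (word-initial): no rule targets it → [v].
/o/ (between /v/ and /m/): before a voiced consonant, so rule 3 applies → [oː].
/m/ — not in any rule's target class → [m].
/n/ (between /m/ and /i/): no rule targets it → [n].
/i/ (between /n/ and /t/) fails the environment for rule 3, so it stays [i].
/t/ (between /i/ and /n/) fails the environment for rule 1, so it stays [t].
/n/ (between /t/ and /u/): no rule targets it → [n].
/u/ — between /n/ and /l/, before a voiced consonant — surfaces as [uː] (rule 3).
/l/ (between /u/ and /i/) is unaffected → [l].
/i/ meets the environment for rule 3 (before a voiced consonant) → [iː].
/n/ — not in any rule's target class → [n].
/r/ (between /n/ and /i/): no rule targets it → [r].
/i/ — between /r/ and /n/, before a voiced consonant — surfaces as [iː] (rule 3).
/n/ stays [n].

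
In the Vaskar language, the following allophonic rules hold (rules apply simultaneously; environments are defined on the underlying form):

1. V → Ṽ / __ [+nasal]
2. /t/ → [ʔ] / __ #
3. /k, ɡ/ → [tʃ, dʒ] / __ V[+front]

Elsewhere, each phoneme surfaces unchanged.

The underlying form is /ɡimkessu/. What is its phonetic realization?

/ɡ/ (word-initial) occurs before a front vowel → [dʒ] by rule 3.
/i/ — between /ɡ/ and /m/, before a nasal consonant — surfaces as [ĩ] (rule 1).
/m/ (between /i/ and /k/) is unaffected → [m].
/k/ (between /m/ and /e/) occurs before a front vowel → [tʃ] by rule 3.
/e/ (between /k/ and /s/) is in the target of rule 1 but the environment (before a nasal consonant) is not met → [e].
/s/ (between /e/ and /s/): no rule targets it → [s].
/s/ (between /s/ and /u/) is unaffected → [s].
/u/ (word-final): rule 1 targets it, but not before a nasal consonant → unchanged [u].

[dʒĩmtʃessu]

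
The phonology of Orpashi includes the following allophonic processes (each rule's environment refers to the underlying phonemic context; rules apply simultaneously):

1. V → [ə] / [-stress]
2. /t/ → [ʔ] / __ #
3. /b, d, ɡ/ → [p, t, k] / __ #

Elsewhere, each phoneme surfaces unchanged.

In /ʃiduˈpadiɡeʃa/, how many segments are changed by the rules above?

Segments that undergo a rule: /i/ → [ə] (rule 1); /u/ → [ə] (rule 1); /i/ → [ə] (rule 1); /e/ → [ə] (rule 1); /a/ → [ə] (rule 1).
All other segments surface unchanged.

5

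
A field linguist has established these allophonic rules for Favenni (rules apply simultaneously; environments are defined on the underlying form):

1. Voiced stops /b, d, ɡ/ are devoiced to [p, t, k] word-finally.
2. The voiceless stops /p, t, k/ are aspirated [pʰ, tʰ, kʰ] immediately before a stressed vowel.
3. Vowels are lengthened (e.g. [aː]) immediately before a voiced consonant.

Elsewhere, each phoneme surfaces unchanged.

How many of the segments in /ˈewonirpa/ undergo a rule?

Segments that undergo a rule: /e/ → [eː] (rule 3); /o/ → [oː] (rule 3); /i/ → [iː] (rule 3).
All other segments surface unchanged.

3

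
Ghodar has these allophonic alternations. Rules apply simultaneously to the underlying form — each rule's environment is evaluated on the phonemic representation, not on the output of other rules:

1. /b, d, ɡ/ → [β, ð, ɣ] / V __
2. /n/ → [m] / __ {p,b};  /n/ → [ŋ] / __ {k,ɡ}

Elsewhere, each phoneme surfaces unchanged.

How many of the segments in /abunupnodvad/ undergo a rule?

3

Segments that undergo a rule: /b/ → [β] (rule 1); /d/ → [ð] (rule 1); /d/ → [ð] (rule 1).
All other segments surface unchanged.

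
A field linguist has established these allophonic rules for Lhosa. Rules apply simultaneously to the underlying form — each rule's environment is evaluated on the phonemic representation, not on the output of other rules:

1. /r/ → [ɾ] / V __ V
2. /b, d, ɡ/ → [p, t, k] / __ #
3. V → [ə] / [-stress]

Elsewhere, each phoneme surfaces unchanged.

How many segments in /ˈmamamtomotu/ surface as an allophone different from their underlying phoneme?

Segments that undergo a rule: /a/ → [ə] (rule 3); /o/ → [ə] (rule 3); /o/ → [ə] (rule 3); /u/ → [ə] (rule 3).
All other segments surface unchanged.

4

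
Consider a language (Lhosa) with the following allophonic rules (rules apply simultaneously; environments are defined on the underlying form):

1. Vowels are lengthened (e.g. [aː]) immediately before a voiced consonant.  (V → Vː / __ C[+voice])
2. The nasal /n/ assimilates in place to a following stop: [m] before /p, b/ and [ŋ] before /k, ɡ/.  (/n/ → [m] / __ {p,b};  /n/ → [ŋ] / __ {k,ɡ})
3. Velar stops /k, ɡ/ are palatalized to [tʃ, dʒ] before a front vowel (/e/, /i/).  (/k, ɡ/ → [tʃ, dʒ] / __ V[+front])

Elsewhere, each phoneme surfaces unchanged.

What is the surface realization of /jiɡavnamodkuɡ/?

[jiːɡaːvnaːmoːdkuːɡ]

/i/ — between /j/ and /ɡ/, before a voiced consonant — surfaces as [iː] (rule 1).
/ɡ/ (between /i/ and /a/) is in the target of rule 3 but the environment (before a front vowel) is not met → [ɡ].
/a/ — between /ɡ/ and /v/, before a voiced consonant — surfaces as [aː] (rule 1).
/n/ (between /v/ and /a/) fails the environment for rule 2, so it stays [n].
Rule 1 applies to /a/ (between /n/ and /m/: before a voiced consonant) → [aː].
Rule 1 applies to /o/ (between /m/ and /d/: before a voiced consonant) → [oː].
/k/ (between /d/ and /u/) fails the environment for rule 3, so it stays [k].
/u/ — between /k/ and /ɡ/, before a voiced consonant — surfaces as [uː] (rule 1).
/ɡ/ — word-final; rule 3 does not apply here → [ɡ].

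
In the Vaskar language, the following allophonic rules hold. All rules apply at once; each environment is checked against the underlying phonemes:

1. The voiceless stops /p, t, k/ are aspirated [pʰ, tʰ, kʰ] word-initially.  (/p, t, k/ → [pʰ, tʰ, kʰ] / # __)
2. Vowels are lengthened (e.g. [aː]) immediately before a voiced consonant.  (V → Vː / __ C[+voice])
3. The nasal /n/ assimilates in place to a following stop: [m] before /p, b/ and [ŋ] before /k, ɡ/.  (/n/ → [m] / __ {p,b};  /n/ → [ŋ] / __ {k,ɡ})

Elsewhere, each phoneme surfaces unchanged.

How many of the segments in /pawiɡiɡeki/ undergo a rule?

4

Segments that undergo a rule: /p/ → [pʰ] (rule 1); /a/ → [aː] (rule 2); /i/ → [iː] (rule 2); /i/ → [iː] (rule 2).
All other segments surface unchanged.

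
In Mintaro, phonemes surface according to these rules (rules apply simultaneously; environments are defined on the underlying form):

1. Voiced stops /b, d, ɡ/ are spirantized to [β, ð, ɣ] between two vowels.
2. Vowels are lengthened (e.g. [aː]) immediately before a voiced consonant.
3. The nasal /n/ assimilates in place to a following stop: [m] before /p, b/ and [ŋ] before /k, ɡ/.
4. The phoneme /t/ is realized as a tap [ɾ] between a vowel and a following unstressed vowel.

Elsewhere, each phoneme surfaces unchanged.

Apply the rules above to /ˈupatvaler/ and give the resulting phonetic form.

[ˈupatvaːleːr]

/u/ (word-initial): rule 2 targets it, but not before a voiced consonant → unchanged [u].
/a/ (between /p/ and /t/) is in the target of rule 2 but the environment (before a voiced consonant) is not met → [a].
/t/ (between /a/ and /v/) fails the environment for rule 4, so it stays [t].
/a/ (between /v/ and /l/): before a voiced consonant, so rule 2 applies → [aː].
/e/ (between /l/ and /r/): before a voiced consonant, so rule 2 applies → [eː].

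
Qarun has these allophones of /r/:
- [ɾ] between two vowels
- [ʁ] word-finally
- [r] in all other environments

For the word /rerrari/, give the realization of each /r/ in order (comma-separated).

Occurrence 1 (position 1): no conditioning environment matches → elsewhere allophone [r].
Occurrence 2 (position 3): no conditioning environment matches → elsewhere allophone [r].
Occurrence 3 (position 4): no conditioning environment matches → elsewhere allophone [r].
Occurrence 4 (position 6): between two vowels → [ɾ].

[r], [r], [r], [ɾ]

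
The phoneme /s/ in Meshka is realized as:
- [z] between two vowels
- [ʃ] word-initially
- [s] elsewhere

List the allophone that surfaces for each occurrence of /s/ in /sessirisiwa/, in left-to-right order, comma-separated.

Occurrence 1 (position 1): word-initially → [ʃ].
Occurrence 2 (position 3): no conditioning environment matches → elsewhere allophone [s].
Occurrence 3 (position 4): no conditioning environment matches → elsewhere allophone [s].
Occurrence 4 (position 8): between two vowels → [z].

[ʃ], [s], [s], [z]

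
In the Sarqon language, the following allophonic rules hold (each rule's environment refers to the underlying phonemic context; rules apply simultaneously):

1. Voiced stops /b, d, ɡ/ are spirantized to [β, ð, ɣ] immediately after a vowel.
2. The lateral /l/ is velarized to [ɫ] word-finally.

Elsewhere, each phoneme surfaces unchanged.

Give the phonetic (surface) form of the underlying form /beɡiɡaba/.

[beɣiɣaβa]

/b/ — word-initial; rule 1 does not apply here → [b].
/e/ (between /b/ and /ɡ/) is unaffected → [e].
/ɡ/ — between /e/ and /i/, immediately after a vowel — surfaces as [ɣ] (rule 1).
/i/ (between /ɡ/ and /ɡ/) is unaffected → [i].
/ɡ/ (between /i/ and /a/) occurs immediately after a vowel → [ɣ] by rule 1.
/a/ stays [a].
/b/ meets the environment for rule 1 (immediately after a vowel) → [β].
/a/ (word-final): no rule targets it → [a].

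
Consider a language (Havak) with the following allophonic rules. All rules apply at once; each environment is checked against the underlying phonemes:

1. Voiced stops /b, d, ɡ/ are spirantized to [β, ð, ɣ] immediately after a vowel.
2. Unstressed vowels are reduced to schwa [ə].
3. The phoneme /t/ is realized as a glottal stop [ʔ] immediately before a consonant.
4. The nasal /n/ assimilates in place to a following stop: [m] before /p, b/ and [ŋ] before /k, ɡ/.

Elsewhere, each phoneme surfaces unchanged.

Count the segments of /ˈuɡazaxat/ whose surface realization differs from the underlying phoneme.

Segments that undergo a rule: /ɡ/ → [ɣ] (rule 1); /a/ → [ə] (rule 2); /a/ → [ə] (rule 2); /a/ → [ə] (rule 2).
All other segments surface unchanged.

4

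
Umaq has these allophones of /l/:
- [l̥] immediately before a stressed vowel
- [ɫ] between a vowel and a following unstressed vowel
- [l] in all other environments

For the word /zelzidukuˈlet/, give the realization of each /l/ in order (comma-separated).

Occurrence 1 (position 3): no conditioning environment matches → elsewhere allophone [l].
Occurrence 2 (position 10): immediately before a stressed vowel → [l̥].

[l], [l̥]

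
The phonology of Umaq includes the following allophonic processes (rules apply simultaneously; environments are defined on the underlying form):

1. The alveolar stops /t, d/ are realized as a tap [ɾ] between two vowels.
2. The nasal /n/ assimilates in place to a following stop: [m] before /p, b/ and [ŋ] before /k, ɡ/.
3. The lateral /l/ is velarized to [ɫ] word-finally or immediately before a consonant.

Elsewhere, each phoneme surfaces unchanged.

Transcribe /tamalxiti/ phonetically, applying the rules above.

[tamaɫxiɾi]

/t/ (word-initial) is in the target of rule 1 but the environment (between two vowels) is not met → [t].
/l/ — between /a/ and /x/, word-finally or immediately before a consonant — surfaces as [ɫ] (rule 3).
Rule 1 applies to /t/ (between /i/ and /i/: between two vowels) → [ɾ].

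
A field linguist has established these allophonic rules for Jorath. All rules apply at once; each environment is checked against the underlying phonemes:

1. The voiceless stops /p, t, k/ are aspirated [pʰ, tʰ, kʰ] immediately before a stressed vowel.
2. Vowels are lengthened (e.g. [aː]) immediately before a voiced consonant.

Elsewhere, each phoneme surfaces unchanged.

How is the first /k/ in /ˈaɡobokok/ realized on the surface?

[k]

/k/ — between /o/ and /o/; rule 1 does not apply here → [k].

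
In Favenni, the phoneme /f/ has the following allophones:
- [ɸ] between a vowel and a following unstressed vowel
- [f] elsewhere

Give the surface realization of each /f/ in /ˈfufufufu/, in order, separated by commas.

Occurrence 1 (position 1): no conditioning environment matches → elsewhere allophone [f].
Occurrence 2 (position 3): between a vowel and a following unstressed vowel → [ɸ].
Occurrence 3 (position 5): between a vowel and a following unstressed vowel → [ɸ].
Occurrence 4 (position 7): between a vowel and a following unstressed vowel → [ɸ].

[f], [ɸ], [ɸ], [ɸ]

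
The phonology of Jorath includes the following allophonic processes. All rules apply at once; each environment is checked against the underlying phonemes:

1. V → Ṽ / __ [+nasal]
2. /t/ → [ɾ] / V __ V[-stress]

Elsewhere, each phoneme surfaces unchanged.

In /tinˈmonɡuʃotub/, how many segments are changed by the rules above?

3

Segments that undergo a rule: /i/ → [ĩ] (rule 1); /o/ → [õ] (rule 1); /t/ → [ɾ] (rule 2).
All other segments surface unchanged.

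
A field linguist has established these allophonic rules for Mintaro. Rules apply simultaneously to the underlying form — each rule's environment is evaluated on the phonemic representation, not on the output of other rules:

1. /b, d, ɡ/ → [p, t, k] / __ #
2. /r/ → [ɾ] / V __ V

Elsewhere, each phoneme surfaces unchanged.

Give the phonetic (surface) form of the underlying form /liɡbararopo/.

[liɡbaɾaɾopo]

/l/ (word-initial): no rule targets it → [l].
/i/ (between /l/ and /ɡ/) is unaffected → [i].
/ɡ/ (between /i/ and /b/) fails the environment for rule 1, so it stays [ɡ].
/b/ (between /ɡ/ and /a/) is in the target of rule 1 but the environment (word-finally) is not met → [b].
/a/ (between /b/ and /r/): no rule targets it → [a].
/r/ (between /a/ and /a/): between two vowels, so rule 2 applies → [ɾ].
/a/ (between /r/ and /r/) is unaffected → [a].
/r/ meets the environment for rule 2 (between two vowels) → [ɾ].
/o/ stays [o].
/p/ (between /o/ and /o/): no rule targets it → [p].
/o/ (word-final): no rule targets it → [o].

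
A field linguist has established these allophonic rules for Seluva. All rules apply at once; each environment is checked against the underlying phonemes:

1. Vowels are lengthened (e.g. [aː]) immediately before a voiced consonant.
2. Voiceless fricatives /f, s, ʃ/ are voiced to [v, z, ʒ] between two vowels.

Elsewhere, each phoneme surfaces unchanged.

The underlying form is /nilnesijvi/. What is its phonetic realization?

[niːlneziːjvi]

Rule 1 applies to /i/ (between /n/ and /l/: before a voiced consonant) → [iː].
/e/ (between /n/ and /s/) fails the environment for rule 1, so it stays [e].
/s/ — between /e/ and /i/, between two vowels — surfaces as [z] (rule 2).
/i/ (between /s/ and /j/): before a voiced consonant, so rule 1 applies → [iː].
/i/ (word-final): rule 1 targets it, but not before a voiced consonant → unchanged [i].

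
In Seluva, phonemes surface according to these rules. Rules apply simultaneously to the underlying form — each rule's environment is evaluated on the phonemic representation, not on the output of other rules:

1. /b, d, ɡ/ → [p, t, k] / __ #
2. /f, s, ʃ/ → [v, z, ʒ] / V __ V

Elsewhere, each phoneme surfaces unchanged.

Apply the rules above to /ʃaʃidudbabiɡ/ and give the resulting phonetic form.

/ʃ/ (word-initial) fails the environment for rule 2, so it stays [ʃ].
/a/ (between /ʃ/ and /ʃ/): no rule targets it → [a].
/ʃ/ meets the environment for rule 2 (between two vowels) → [ʒ].
/i/ stays [i].
/d/ — between /i/ and /u/; rule 1 does not apply here → [d].
/u/ — not in any rule's target class → [u].
/d/ (between /u/ and /b/) fails the environment for rule 1, so it stays [d].
/b/ (between /d/ and /a/) fails the environment for rule 1, so it stays [b].
/a/ (between /b/ and /b/) is unaffected → [a].
/b/ (between /a/ and /i/) is in the target of rule 1 but the environment (word-finally) is not met → [b].
/i/ (between /b/ and /ɡ/) is unaffected → [i].
/ɡ/ — word-final, word-finally — surfaces as [k] (rule 1).

[ʃaʒidudbabik]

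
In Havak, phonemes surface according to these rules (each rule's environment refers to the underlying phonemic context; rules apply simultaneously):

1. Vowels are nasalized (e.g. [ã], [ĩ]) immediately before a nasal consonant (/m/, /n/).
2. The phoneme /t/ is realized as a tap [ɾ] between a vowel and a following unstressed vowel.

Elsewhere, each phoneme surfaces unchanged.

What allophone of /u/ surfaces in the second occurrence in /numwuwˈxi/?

/u/ (between /w/ and /w/) fails the environment for rule 1, so it stays [u].

[u]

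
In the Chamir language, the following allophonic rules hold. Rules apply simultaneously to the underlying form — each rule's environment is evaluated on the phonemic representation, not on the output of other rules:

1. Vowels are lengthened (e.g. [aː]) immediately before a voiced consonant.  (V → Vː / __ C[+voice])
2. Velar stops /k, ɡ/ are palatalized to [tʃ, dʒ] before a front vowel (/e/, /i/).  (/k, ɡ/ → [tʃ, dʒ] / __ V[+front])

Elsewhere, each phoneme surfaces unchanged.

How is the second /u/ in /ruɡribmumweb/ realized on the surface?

/u/ meets the environment for rule 1 (before a voiced consonant) → [uː].

[uː]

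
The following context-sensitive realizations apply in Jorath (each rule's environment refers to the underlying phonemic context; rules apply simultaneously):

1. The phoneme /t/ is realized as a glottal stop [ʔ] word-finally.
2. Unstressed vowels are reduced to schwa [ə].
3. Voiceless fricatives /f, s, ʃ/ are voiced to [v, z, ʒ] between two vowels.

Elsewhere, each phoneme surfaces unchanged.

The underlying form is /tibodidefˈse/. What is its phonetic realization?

/t/ (word-initial): rule 1 targets it, but not word-finally → unchanged [t].
/i/ (between /t/ and /b/): in an unstressed syllable, so rule 2 applies → [ə].
/b/ — not in any rule's target class → [b].
/o/ meets the environment for rule 2 (in an unstressed syllable) → [ə].
/d/ (between /o/ and /i/) is unaffected → [d].
Rule 2 applies to /i/ (between /d/ and /d/: in an unstressed syllable) → [ə].
/d/ (between /i/ and /e/): no rule targets it → [d].
Rule 2 applies to /e/ (between /d/ and /f/: in an unstressed syllable) → [ə].
/f/ (between /e/ and /s/) is in the target of rule 3 but the environment (between two vowels) is not met → [f].
/s/ (between /f/ and /e/): rule 3 targets it, but not between two vowels → unchanged [s].
/e/ (word-final): rule 2 targets it, but not in an unstressed syllable → unchanged [e].

[təbədədəfˈse]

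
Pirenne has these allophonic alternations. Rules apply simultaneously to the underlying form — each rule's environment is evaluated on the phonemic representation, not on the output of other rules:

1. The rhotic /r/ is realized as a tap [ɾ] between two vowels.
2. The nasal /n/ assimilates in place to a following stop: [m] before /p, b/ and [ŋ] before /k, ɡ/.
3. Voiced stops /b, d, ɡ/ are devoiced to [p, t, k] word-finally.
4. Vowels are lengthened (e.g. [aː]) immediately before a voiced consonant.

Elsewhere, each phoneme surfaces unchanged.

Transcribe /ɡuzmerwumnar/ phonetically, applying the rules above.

/ɡ/ (word-initial) is in the target of rule 3 but the environment (word-finally) is not met → [ɡ].
/u/ (between /ɡ/ and /z/) occurs before a voiced consonant → [uː] by rule 4.
/z/ (between /u/ and /m/): no rule targets it → [z].
/m/ stays [m].
/e/ — between /m/ and /r/, before a voiced consonant — surfaces as [eː] (rule 4).
/r/ (between /e/ and /w/): rule 1 targets it, but not between two vowels → unchanged [r].
/w/ — not in any rule's target class → [w].
/u/ (between /w/ and /m/) occurs before a voiced consonant → [uː] by rule 4.
/m/ — not in any rule's target class → [m].
/n/ — between /m/ and /a/; rule 2 does not apply here → [n].
Rule 4 applies to /a/ (between /n/ and /r/: before a voiced consonant) → [aː].
/r/ — word-final; rule 1 does not apply here → [r].

[ɡuːzmeːrwuːmnaːr]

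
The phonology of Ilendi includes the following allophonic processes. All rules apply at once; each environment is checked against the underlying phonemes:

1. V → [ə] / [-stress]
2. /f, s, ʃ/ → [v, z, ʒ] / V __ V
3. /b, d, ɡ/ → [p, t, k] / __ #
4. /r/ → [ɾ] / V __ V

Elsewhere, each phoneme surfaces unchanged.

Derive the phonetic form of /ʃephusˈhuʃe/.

[ʃəphəsˈhuʒə]

/ʃ/ (word-initial): rule 2 targets it, but not between two vowels → unchanged [ʃ].
/e/ (between /ʃ/ and /p/): in an unstressed syllable, so rule 1 applies → [ə].
/p/ stays [p].
/h/ — not in any rule's target class → [h].
/u/ (between /h/ and /s/) occurs in an unstressed syllable → [ə] by rule 1.
/s/ (between /u/ and /h/) is in the target of rule 2 but the environment (between two vowels) is not met → [s].
/h/ stays [h].
/u/ — between /h/ and /ʃ/; rule 1 does not apply here → [u].
/ʃ/ — between /u/ and /e/, between two vowels — surfaces as [ʒ] (rule 2).
/e/ — word-final, in an unstressed syllable — surfaces as [ə] (rule 1).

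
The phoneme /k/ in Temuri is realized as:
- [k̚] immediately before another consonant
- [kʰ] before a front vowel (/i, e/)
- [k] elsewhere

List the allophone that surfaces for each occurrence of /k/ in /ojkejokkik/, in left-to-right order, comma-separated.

Occurrence 1 (position 3): before a front vowel (/i, e/) → [kʰ].
Occurrence 2 (position 7): immediately before another consonant → [k̚].
Occurrence 3 (position 8): before a front vowel (/i, e/) → [kʰ].
Occurrence 4 (position 10): no conditioning environment matches → elsewhere allophone [k].

[kʰ], [k̚], [kʰ], [k]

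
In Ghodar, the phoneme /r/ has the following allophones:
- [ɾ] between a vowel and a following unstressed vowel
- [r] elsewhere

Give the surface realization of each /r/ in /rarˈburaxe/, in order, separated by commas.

[r], [r], [ɾ]

Occurrence 1 (position 1): no conditioning environment matches → elsewhere allophone [r].
Occurrence 2 (position 3): no conditioning environment matches → elsewhere allophone [r].
Occurrence 3 (position 6): between a vowel and a following unstressed vowel → [ɾ].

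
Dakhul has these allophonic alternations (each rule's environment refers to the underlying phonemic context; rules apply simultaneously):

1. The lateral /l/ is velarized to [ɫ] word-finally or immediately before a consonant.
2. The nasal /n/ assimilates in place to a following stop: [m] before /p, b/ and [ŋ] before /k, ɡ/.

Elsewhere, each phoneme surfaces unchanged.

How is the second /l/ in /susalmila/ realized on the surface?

[l]

/l/ — between /i/ and /a/; rule 1 does not apply here → [l].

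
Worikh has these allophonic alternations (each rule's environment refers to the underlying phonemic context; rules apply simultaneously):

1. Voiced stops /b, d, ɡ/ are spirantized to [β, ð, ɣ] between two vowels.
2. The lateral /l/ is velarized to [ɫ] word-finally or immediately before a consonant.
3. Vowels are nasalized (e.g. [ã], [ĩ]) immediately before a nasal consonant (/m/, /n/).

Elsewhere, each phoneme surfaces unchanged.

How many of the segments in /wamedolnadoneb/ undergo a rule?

5

Segments that undergo a rule: /a/ → [ã] (rule 3); /d/ → [ð] (rule 1); /l/ → [ɫ] (rule 2); /d/ → [ð] (rule 1); /o/ → [õ] (rule 3).
All other segments surface unchanged.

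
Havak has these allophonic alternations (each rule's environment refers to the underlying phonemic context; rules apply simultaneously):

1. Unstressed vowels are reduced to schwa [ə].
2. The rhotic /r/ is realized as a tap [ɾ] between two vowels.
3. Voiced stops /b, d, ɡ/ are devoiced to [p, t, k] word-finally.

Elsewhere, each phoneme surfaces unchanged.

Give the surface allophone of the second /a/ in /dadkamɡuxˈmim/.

[ə]

/a/ — between /k/ and /m/, in an unstressed syllable — surfaces as [ə] (rule 1).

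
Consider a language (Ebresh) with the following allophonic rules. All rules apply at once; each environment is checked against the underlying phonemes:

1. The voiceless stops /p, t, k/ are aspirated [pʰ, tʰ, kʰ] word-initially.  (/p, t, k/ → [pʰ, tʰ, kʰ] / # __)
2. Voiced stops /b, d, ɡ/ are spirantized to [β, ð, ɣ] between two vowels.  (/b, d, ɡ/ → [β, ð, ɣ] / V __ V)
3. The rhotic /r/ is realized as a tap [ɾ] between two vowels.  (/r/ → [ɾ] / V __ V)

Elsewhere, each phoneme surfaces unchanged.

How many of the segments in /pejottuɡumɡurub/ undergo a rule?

3

Segments that undergo a rule: /p/ → [pʰ] (rule 1); /ɡ/ → [ɣ] (rule 2); /r/ → [ɾ] (rule 3).
All other segments surface unchanged.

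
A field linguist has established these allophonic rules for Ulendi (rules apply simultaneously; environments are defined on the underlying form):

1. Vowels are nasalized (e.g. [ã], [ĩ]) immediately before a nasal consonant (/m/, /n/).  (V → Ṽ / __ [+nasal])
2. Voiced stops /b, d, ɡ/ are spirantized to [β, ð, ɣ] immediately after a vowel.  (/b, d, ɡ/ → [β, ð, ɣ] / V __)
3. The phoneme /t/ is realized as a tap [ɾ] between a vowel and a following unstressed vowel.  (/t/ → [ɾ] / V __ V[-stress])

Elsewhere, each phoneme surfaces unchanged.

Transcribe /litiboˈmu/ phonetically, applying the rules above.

/l/ (word-initial): no rule targets it → [l].
/i/ (between /l/ and /t/) fails the environment for rule 1, so it stays [i].
/t/ meets the environment for rule 3 (between a vowel and a following unstressed vowel) → [ɾ].
/i/ — between /t/ and /b/; rule 1 does not apply here → [i].
/b/ (between /i/ and /o/): immediately after a vowel, so rule 2 applies → [β].
/o/ meets the environment for rule 1 (before a nasal consonant) → [õ].
/m/ (between /o/ and /u/) is unaffected → [m].
/u/ (word-final): rule 1 targets it, but not before a nasal consonant → unchanged [u].

[liɾiβõˈmu]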